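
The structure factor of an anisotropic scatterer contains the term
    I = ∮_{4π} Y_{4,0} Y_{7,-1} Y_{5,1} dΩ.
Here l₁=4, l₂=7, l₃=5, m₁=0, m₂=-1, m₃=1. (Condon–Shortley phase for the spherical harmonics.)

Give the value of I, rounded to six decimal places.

-0.112008

Rules hold: Σm=0, L=16 even, 3≤5≤11.
N = 9·15·11 = 1485
Δ = 6!·2!·8!/17! = 1/6126120
Racah Σ t=2..4: t=2:+1/69120 t=3:−1/20736 t=4:+1/69120 = -1/51840
⇒ 3j(4 7 5; 0 0 0)² = 280/21879, sgn +1
Racah Σ t=2..4: t=2:+1/55296 t=3:−1/25920 t=4:+1/138240 = -11/829440
⇒ 3j(4 7 5; 0 -1 1)² = 11/1326, sgn -1
4πI² = N·(3j₀)²·(3jₘ)² = 7700/48841
I = -1·√(0.157654/4π) = -0.11200777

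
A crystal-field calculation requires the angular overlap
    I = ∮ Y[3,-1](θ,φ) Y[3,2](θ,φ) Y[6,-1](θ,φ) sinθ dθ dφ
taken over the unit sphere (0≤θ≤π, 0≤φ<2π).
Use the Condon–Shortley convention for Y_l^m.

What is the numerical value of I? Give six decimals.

m-sum 0 ✓  L=12 even ✓  0≤6≤6 ✓
Π(2lᵢ+1) = 7×7×13 = 637
triangle coeff Δ(3,3,6) = 1/12012
Σ_t [0,0]: t=0:+1/1296 = 1/1296
(3j)²=100/3003 [(3 3 6; 0 0 0)], sign=+1
Σ_t [0,0]: t=0:+1/5760 = 1/5760
(3j)²=5/572 [(3 3 6; -1 2 -1)], sign=-1
⇒ 4πI² = 875/4719
I = (-1)√(875/4719/(4π)) = -0.12147142

-0.121471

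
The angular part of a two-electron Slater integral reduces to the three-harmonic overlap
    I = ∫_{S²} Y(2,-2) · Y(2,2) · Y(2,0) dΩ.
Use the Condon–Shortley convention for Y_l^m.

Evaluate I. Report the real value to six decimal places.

-0.180224

m-sum 0 ✓  L=6 even ✓  0≤2≤4 ✓
Π(2lᵢ+1) = 5×5×5 = 125
triangle coeff Δ(2,2,2) = 1/630
Σ_t [0,2]: t=0:+1/8 t=1:−1/1 t=2:+1/8 = -3/4
(3j)²=2/35 [(2 2 2; 0 0 0)], sign=-1
Σ_t [2,2]: t=2:+1/8 = 1/8
(3j)²=2/35 [(2 2 2; -2 2 0)], sign=+1
⇒ 4πI² = 20/49
I = (-1)√(20/49/(4π)) = -0.18022375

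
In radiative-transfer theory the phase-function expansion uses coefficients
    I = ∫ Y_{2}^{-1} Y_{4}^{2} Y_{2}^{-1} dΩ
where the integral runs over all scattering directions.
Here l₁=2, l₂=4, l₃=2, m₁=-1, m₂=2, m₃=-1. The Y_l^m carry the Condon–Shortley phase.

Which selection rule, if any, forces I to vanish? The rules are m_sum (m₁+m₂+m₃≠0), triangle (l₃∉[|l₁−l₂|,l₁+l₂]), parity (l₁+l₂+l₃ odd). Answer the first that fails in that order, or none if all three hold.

none

m₁+m₂+m₃ = -1 + 2 − 1 = 0  ✓
triangle: |2−4|=2 ≤ l₃=2 ≤ 2+4=6  ✓
parity: l₁+l₂+l₃ = 8 is even  ✓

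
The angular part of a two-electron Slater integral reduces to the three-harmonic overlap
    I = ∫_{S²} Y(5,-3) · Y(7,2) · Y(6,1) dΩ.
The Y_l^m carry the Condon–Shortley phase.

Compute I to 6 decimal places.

m-sum 0 ✓  L=18 even ✓  2≤6≤12 ✓
Π(2lᵢ+1) = 11×15×13 = 2145
triangle coeff Δ(5,7,6) = 1/174594420
Σ_t [1,5]: t=1:−1/4147200 t=2:+1/207360 t=3:−1/82944 t=4:+1/207360 t=5:−1/4147200 = -1/345600
(3j)²=420/46189 [(5 7 6; 0 0 0)], sign=-1
Σ_t [4,6]: t=4:+1/829440 t=5:−1/414720 t=6:+1/2073600 = -1/1382400
(3j)²=294/46189 [(5 7 6; -3 2 1)], sign=+1
⇒ 4πI² = 1852200/14919047
I = (-1)√(1852200/14919047/(4π)) = -0.09939590

-0.099396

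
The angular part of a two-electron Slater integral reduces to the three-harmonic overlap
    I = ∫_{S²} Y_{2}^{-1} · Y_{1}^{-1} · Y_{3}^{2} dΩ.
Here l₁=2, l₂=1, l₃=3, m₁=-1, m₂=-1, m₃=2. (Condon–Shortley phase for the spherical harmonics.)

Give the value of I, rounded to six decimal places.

m-sum 0 ✓  L=6 even ✓  1≤3≤3 ✓
Π(2lᵢ+1) = 5×3×7 = 105
triangle coeff Δ(2,1,3) = 1/105
Σ_t [0,0]: t=0:+1/4 = 1/4
(3j)²=3/35 [(2 1 3; 0 0 0)], sign=-1
Σ_t [0,0]: t=0:+1/12 = 1/12
(3j)²=2/21 [(2 1 3; -1 -1 2)], sign=-1
⇒ 4πI² = 6/7
I = (+1)√(6/7/(4π)) = 0.26116903

0.261169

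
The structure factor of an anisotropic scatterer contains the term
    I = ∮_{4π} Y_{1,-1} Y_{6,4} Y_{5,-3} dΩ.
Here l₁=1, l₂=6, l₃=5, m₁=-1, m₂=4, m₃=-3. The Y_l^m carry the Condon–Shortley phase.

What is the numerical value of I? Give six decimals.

0.274090

Rules hold: Σm=0, L=12 even, 5≤5≤7.
N = 3·13·11 = 429
Δ = 2!·0!·10!/13! = 1/858
Racah Σ t=1..1: t=1:−1/14400 = -1/14400
⇒ 3j(1 6 5; 0 0 0)² = 6/143, sgn +1
Racah Σ t=2..2: t=2:+1/161280 = 1/161280
⇒ 3j(1 6 5; -1 4 -3)² = 15/286, sgn +1
4πI² = N·(3j₀)²·(3jₘ)² = 135/143
I = +1·√(0.944056/4π) = 0.27409047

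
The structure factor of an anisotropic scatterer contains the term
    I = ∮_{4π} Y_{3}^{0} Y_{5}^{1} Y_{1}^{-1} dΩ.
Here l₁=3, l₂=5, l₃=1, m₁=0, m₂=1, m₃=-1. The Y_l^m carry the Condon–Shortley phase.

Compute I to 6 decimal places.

0.000000

l₃=1 ∉ [2,8] — triangle fails ⇒ I = 0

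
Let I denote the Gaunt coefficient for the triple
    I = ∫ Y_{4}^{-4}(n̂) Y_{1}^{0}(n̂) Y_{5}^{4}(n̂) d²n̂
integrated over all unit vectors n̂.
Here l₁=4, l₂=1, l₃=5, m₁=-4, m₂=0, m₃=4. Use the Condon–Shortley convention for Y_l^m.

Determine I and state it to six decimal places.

0.147319

Rules hold: Σm=0, L=10 even, 3≤5≤5.
N = 9·3·11 = 297
Δ = 0!·8!·2!/11! = 1/495
Racah Σ t=0..0: t=0:+1/576 = 1/576
⇒ 3j(4 1 5; 0 0 0)² = 5/99, sgn -1
Racah Σ t=0..0: t=0:+1/40320 = 1/40320
⇒ 3j(4 1 5; -4 0 4)² = 1/55, sgn -1
4πI² = N·(3j₀)²·(3jₘ)² = 3/11
I = +1·√(0.272727/4π) = 0.14731920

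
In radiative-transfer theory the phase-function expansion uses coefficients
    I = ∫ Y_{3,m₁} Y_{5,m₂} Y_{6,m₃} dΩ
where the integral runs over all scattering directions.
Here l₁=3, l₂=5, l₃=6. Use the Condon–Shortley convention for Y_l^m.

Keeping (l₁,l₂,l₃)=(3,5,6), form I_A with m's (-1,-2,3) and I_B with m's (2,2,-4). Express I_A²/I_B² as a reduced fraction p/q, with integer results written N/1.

Shared (l₁,l₂,l₃)=(3,5,6): N and (l;000)² cancel in I_A²/I_B².
A: Δ = 2!·4!·8!/15! = 1/675675; Racah Σ t=0..2: t=0:+1/34560 t=1:−1/8640 t=2:+1/40320 = -1/16128; ⇒ 3j(3 5 6; -1 -2 3)² = 18/1001, sgn +1
B: Δ = 2!·4!·8!/15! = 1/675675; Racah Σ t=0..1: t=0:+1/60480 t=1:−1/34560 = -1/80640; ⇒ 3j(3 5 6; 2 2 -4)² = 6/1001, sgn -1
I_A²/I_B² = (18/1001)/(6/1001) = 3/1

3/1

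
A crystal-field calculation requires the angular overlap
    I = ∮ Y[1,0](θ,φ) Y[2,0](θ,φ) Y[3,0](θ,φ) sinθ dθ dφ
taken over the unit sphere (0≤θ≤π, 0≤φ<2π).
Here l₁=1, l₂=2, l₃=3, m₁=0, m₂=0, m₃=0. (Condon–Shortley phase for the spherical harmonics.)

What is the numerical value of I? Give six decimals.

0.247767

Checks pass: Σm=0; 6 even; l₃=3∈[1,3].
(2·1+1)(2·2+1)(2·3+1) = 105
Δ: 0! 2! 4! / 7! → 1/105
sum: t=0:+1/4 = 1/4
3j²(1 2 3; 0 0 0) = Δ·Π!·Σ² = 3/35  (sign -1)
(m-triple is (0,0,0) — same symbol as above.)
combine: 4πI² = 105·3/35·3/35 = 27/35
take √, sign +1: I = 0.24776670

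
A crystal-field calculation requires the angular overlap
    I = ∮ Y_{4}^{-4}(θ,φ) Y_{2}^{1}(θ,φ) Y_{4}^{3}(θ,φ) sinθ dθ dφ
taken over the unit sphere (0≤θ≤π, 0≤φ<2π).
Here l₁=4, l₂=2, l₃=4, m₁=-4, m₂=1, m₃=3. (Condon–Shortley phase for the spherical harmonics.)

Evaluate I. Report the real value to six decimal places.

Checks pass: Σm=0; 10 even; l₃=4∈[2,6].
(2·4+1)(2·2+1)(2·4+1) = 405
Δ: 2! 6! 2! / 11! → 1/13860
sum: t=0:+1/192 t=1:−1/36 t=2:+1/192 = -5/288
3j²(4 2 4; 0 0 0) = Δ·Π!·Σ² = 20/693  (sign -1)
sum: t=2:+1/1440 = 1/1440
3j²(4 2 4; -4 1 3) = Δ·Π!·Σ² = 7/165  (sign -1)
combine: 4πI² = 405·20/693·7/165 = 60/121
take √, sign +1: I = 0.19864517

0.198645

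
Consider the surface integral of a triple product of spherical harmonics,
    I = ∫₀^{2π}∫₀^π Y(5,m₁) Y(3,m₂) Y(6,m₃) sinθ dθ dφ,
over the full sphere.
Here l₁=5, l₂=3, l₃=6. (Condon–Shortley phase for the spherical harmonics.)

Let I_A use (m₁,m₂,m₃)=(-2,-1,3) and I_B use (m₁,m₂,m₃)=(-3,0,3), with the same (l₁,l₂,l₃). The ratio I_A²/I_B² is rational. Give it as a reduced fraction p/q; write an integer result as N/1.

l's match ⇒ only the (l;m) 3-j factors differ between A and B.
A: triangle coeff Δ(5,3,6) = 1/675675; Σ_t [0,2]: t=0:+1/40320 t=1:−1/8640 t=2:+1/34560 = -1/16128; (3j)²=18/1001 [(5 3 6; -2 -1 3)], sign=+1
B: triangle coeff Δ(5,3,6) = 1/675675; Σ_t [0,2]: t=0:+1/483840 t=1:−1/20160 t=2:+1/17280 = 1/96768; (3j)²=1/1001 [(5 3 6; -3 0 3)], sign=-1
I_A²/I_B² = (18/1001)/(1/1001) = 18/1

18/1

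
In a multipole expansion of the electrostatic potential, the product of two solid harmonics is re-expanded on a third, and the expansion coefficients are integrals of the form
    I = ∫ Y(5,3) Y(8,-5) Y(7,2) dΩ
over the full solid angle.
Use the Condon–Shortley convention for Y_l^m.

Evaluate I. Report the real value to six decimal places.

0.056053

Rules hold: Σm=0, L=20 even, 3≤7≤13.
N = 11·17·15 = 2805
Δ = 6!·4!·10!/21! = 1/814773960
Racah Σ t=1..5: t=1:−1/87091200 t=2:+1/4976640 t=3:−1/2073600 t=4:+1/4976640 t=5:−1/87091200 = -1/9676800
⇒ 3j(5 8 7; 0 0 0)² = 360/46189, sgn +1
Racah Σ t=0..2: t=0:+1/87091200 t=1:−1/58060800 t=2:+1/418037760 = -1/298598400
⇒ 3j(5 8 7; 3 -5 2)² = 7/3876, sgn +1
4πI² = N·(3j₀)²·(3jₘ)² = 3150/79781
I = +1·√(0.0394831/4π) = 0.05605323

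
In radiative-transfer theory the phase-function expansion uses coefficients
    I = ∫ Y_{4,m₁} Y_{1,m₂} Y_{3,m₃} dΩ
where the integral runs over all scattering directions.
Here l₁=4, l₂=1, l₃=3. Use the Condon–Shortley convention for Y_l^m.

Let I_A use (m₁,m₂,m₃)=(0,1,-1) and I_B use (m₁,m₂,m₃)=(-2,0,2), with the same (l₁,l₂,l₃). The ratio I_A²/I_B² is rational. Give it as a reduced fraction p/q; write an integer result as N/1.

1/2

l's match ⇒ only the (l;m) 3-j factors differ between A and B.
A: triangle coeff Δ(4,1,3) = 1/252; Σ_t [2,2]: t=2:+1/96 = 1/96; (3j)²=1/42 [(4 1 3; 0 1 -1)], sign=+1
B: triangle coeff Δ(4,1,3) = 1/252; Σ_t [1,1]: t=1:−1/120 = -1/120; (3j)²=1/21 [(4 1 3; -2 0 2)], sign=+1
I_A²/I_B² = (1/42)/(1/21) = 1/2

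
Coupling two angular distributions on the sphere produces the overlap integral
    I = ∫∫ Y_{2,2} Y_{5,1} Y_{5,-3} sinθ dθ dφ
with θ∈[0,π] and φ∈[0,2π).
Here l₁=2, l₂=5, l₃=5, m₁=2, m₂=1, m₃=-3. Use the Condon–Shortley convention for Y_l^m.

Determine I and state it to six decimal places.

0.171169

m-sum 0 ✓  L=12 even ✓  3≤5≤7 ✓
Π(2lᵢ+1) = 5×11×11 = 605
triangle coeff Δ(2,5,5) = 1/38610
Σ_t [0,2]: t=0:+1/2880 t=1:−1/576 t=2:+1/2880 = -1/960
(3j)²=10/429 [(2 5 5; 0 0 0)], sign=+1
Σ_t [0,0]: t=0:+1/5760 = 1/5760
(3j)²=56/2145 [(2 5 5; 2 1 -3)], sign=+1
⇒ 4πI² = 560/1521
I = (+1)√(560/1521/(4π)) = 0.17116875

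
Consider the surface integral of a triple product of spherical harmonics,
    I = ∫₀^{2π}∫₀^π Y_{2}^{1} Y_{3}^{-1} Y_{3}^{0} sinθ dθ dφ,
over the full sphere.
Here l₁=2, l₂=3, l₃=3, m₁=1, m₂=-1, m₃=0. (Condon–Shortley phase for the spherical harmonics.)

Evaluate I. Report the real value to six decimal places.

-0.059471

Rules hold: Σm=0, L=8 even, 1≤3≤5.
N = 5·7·7 = 245
Δ = 2!·2!·4!/9! = 1/3780
Racah Σ t=0..2: t=0:+1/24 t=1:−1/4 t=2:+1/24 = -1/6
⇒ 3j(2 3 3; 0 0 0)² = 4/105, sgn +1
Racah Σ t=0..1: t=0:+1/8 t=1:−1/12 = 1/24
⇒ 3j(2 3 3; 1 -1 0)² = 1/210, sgn -1
4πI² = N·(3j₀)²·(3jₘ)² = 2/45
I = -1·√(0.0444444/4π) = -0.05947080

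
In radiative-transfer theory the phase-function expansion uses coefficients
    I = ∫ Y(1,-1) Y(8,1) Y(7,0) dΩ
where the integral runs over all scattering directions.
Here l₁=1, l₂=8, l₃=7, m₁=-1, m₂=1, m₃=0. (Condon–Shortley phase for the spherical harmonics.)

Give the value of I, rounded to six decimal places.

-0.183585

m-sum 0 ✓  L=16 even ✓  7≤7≤9 ✓
Π(2lᵢ+1) = 3×17×15 = 765
triangle coeff Δ(1,8,7) = 1/2040
Σ_t [1,1]: t=1:−1/25401600 = -1/25401600
(3j)²=8/255 [(1 8 7; 0 0 0)], sign=+1
Σ_t [2,2]: t=2:+1/50803200 = 1/50803200
(3j)²=3/170 [(1 8 7; -1 1 0)], sign=-1
⇒ 4πI² = 36/85
I = (-1)√(36/85/(4π)) = -0.18358486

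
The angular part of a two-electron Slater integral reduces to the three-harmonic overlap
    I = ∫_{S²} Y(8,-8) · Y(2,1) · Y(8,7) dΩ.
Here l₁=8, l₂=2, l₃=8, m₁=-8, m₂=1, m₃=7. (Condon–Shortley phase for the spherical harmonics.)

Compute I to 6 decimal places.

0.162642

Checks pass: Σm=0; 18 even; l₃=8∈[6,10].
(2·8+1)(2·2+1)(2·8+1) = 1445
Δ: 2! 14! 2! / 19! → 1/348840
sum: t=0:+1/116121600 t=1:−1/25401600 t=2:+1/116121600 = -1/45158400
3j²(8 2 8; 0 0 0) = Δ·Π!·Σ² = 24/1615  (sign -1)
sum: t=2:+1/174356582400 = 1/174356582400
3j²(8 2 8; -8 1 7) = Δ·Π!·Σ² = 5/323  (sign -1)
combine: 4πI² = 1445·24/1615·5/323 = 120/361
take √, sign +1: I = 0.16264177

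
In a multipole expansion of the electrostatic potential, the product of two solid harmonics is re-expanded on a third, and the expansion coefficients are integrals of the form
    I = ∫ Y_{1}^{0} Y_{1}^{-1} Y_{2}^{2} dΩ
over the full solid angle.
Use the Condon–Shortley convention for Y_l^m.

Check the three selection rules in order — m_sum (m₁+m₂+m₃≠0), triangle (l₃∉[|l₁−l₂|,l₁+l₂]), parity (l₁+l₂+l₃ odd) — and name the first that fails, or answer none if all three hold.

m_sum

m₁+m₂+m₃ = 0 − 1 + 2 = 1  ✗
triangle: |1−1|=0 ≤ l₃=2 ≤ 1+1=2
parity: l₁+l₂+l₃ = 4 is even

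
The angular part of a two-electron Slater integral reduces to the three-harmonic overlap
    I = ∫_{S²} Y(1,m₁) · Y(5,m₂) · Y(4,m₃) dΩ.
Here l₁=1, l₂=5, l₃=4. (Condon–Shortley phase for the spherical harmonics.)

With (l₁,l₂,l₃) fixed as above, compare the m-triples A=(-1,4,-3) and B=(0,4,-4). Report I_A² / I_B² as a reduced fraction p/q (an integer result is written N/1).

Same 1,5,4: normalisation and zero-m 3j drop out of the ratio.
A: Δ: 2! 0! 8! / 11! → 1/495; sum: t=2:+1/10080 = 1/10080; 3j²(1 5 4; -1 4 -3) = Δ·Π!·Σ² = 4/55  (sign -1)
B: Δ: 2! 0! 8! / 11! → 1/495; sum: t=1:−1/40320 = -1/40320; 3j²(1 5 4; 0 4 -4) = Δ·Π!·Σ² = 1/55  (sign -1)
I_A²/I_B² = (4/55)/(1/55) = 4/1

4/1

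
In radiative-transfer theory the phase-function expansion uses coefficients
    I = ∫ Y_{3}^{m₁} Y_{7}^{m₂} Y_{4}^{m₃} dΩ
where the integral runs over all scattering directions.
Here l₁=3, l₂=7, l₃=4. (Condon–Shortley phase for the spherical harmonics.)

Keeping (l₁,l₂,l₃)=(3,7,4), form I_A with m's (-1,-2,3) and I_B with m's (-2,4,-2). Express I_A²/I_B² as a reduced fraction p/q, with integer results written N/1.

Same 3,7,4: normalisation and zero-m 3j drop out of the ratio.
A: Δ: 6! 0! 8! / 15! → 1/45045; sum: t=4:+1/241920 = 1/241920; 3j²(3 7 4; -1 -2 3) = Δ·Π!·Σ² = 4/1001  (sign -1)
B: Δ: 6! 0! 8! / 15! → 1/45045; sum: t=5:−1/172800 = -1/172800; 3j²(3 7 4; -2 4 -2) = Δ·Π!·Σ² = 2/65  (sign -1)
I_A²/I_B² = (4/1001)/(2/65) = 10/77

10/77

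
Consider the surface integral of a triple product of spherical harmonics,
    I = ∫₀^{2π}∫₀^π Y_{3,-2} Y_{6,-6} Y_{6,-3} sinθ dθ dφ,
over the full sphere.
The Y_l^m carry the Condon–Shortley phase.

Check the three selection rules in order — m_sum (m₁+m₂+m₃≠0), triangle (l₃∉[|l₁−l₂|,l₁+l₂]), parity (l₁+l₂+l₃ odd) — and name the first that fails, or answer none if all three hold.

m₁+m₂+m₃ = -2 − 6 − 3 = -11  ✗
triangle: |3−6|=3 ≤ l₃=6 ≤ 3+6=9
parity: l₁+l₂+l₃ = 15 is odd

m_sum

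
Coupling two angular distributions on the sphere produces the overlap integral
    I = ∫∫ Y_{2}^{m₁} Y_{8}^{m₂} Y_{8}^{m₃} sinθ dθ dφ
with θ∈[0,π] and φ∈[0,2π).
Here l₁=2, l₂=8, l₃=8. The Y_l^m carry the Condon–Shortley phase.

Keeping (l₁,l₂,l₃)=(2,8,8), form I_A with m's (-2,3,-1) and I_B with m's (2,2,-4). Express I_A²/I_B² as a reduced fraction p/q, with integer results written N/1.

7/6

Shared (l₁,l₂,l₃)=(2,8,8): N and (l;000)² cancel in I_A²/I_B².
A: Δ = 2!·2!·14!/19! = 1/348840; Racah Σ t=2..2: t=2:+1/174182400 = 1/174182400; ⇒ 3j(2 8 8; -2 3 -1)² = 77/3876, sgn -1
B: Δ = 2!·2!·14!/19! = 1/348840; Racah Σ t=0..0: t=0:+1/348364800 = 1/348364800; ⇒ 3j(2 8 8; 2 2 -4)² = 11/646, sgn +1
I_A²/I_B² = (77/3876)/(11/646) = 7/6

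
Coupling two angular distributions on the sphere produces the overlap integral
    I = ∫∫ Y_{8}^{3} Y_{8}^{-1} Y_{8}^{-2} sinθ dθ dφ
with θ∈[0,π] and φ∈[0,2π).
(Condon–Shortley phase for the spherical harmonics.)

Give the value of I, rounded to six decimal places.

-0.049397

Checks pass: Σm=0; 24 even; l₃=8∈[0,16].
(2·8+1)(2·8+1)(2·8+1) = 4913
Δ: 8! 8! 8! / 25! → 1/236637794250
sum: t=0:+1/65548320768000 t=1:−1/128024064000 t=2:+1/2985984000 t=3:−1/373248000 t=4:+1/191102976 t=5:−1/373248000 t=6:+1/2985984000 t=7:−1/128024064000 t=8:+1/65548320768000 = 11/20808990720
3j²(8 8 8; 0 0 0) = Δ·Π!·Σ² = 490/96577  (sign +1)
sum: t=0:+1/146313216000 t=1:−1/4180377600 t=2:+1/746496000 t=3:−1/597196800 t=4:+1/2090188800 t=5:−1/41803776000 = -11/97542144000
3j²(8 8 8; 3 -1 -2) = Δ·Π!·Σ² = 594/482885  (sign -1)
combine: 4πI² = 4913·490/96577·594/482885 = 989604/32273761
take √, sign -1: I = -0.04939705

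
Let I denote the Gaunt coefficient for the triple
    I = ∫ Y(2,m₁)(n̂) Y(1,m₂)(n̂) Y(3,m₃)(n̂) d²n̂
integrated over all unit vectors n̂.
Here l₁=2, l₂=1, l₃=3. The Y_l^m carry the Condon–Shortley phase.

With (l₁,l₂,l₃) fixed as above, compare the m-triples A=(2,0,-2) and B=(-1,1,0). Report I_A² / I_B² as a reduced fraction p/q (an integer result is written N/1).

Same 2,1,3: normalisation and zero-m 3j drop out of the ratio.
A: Δ: 0! 4! 2! / 7! → 1/105; sum: t=0:+1/24 = 1/24; 3j²(2 1 3; 2 0 -2) = Δ·Π!·Σ² = 1/21  (sign -1)
B: Δ: 0! 4! 2! / 7! → 1/105; sum: t=0:+1/12 = 1/12; 3j²(2 1 3; -1 1 0) = Δ·Π!·Σ² = 1/35  (sign -1)
I_A²/I_B² = (1/21)/(1/35) = 5/3

5/3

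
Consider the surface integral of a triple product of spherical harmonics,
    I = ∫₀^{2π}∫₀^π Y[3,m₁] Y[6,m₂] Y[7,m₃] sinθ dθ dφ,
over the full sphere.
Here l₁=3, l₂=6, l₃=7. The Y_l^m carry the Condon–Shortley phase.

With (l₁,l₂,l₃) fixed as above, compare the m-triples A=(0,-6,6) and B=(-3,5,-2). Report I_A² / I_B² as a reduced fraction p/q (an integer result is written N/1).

Shared (l₁,l₂,l₃)=(3,6,7): N and (l;000)² cancel in I_A²/I_B².
A: Δ = 2!·4!·10!/17! = 1/2042040; Racah Σ t=0..0: t=0:+1/43545600 = 1/43545600; ⇒ 3j(3 6 7; 0 -6 6)² = 33/1190, sgn -1
B: Δ = 2!·4!·10!/17! = 1/2042040; Racah Σ t=2..2: t=2:+1/17418240 = 1/17418240; ⇒ 3j(3 6 7; -3 5 -2)² = 25/12376, sgn -1
I_A²/I_B² = (33/1190)/(25/12376) = 1716/125

1716/125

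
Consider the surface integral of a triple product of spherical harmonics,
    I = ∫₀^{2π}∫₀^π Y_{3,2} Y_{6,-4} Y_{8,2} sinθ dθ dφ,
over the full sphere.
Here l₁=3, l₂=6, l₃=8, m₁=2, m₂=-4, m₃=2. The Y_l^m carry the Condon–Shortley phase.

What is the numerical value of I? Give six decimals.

0.000000

Σlᵢ=17 odd — θ-integrand is odd under cosθ→−cosθ; I=0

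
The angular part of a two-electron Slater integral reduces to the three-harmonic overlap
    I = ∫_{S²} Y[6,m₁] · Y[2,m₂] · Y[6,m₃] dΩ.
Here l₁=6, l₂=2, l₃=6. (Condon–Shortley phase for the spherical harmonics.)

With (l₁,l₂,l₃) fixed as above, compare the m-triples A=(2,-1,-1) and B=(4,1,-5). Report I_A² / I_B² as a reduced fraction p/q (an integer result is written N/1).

l's match ⇒ only the (l;m) 3-j factors differ between A and B.
A: triangle coeff Δ(6,2,6) = 1/90090; Σ_t [0,1]: t=0:+1/34560 t=1:−1/60480 = 1/80640; (3j)²=6/1001 [(6 2 6; 2 -1 -1)], sign=-1
B: triangle coeff Δ(6,2,6) = 1/90090; Σ_t [1,2]: t=1:−1/725760 t=2:+1/7257600 = -1/806400; (3j)²=27/910 [(6 2 6; 4 1 -5)], sign=+1
I_A²/I_B² = (6/1001)/(27/910) = 20/99

20/99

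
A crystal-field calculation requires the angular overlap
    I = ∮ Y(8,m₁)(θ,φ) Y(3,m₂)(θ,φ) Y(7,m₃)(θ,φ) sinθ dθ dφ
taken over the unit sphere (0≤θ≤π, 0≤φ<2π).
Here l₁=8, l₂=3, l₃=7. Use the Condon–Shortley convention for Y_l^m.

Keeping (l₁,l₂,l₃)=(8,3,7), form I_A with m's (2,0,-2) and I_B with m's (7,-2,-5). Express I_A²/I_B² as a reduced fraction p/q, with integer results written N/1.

Shared (l₁,l₂,l₃)=(8,3,7): N and (l;000)² cancel in I_A²/I_B².
A: Δ = 4!·12!·2!/19! = 1/5290740; Racah Σ t=1..3: t=1:−1/7257600 t=2:+1/3870720 t=3:−1/26127360 = 43/522547200; ⇒ 3j(8 3 7; 2 0 -2)² = 1849/352716, sgn -1
B: Δ = 4!·12!·2!/19! = 1/5290740; Racah Σ t=0..1: t=0:+1/958003200 t=1:−1/5748019200 = 1/1149603840; ⇒ 3j(8 3 7; 7 -2 -5)² = 125/5814, sgn +1
I_A²/I_B² = (1849/352716)/(125/5814) = 5547/22750

5547/22750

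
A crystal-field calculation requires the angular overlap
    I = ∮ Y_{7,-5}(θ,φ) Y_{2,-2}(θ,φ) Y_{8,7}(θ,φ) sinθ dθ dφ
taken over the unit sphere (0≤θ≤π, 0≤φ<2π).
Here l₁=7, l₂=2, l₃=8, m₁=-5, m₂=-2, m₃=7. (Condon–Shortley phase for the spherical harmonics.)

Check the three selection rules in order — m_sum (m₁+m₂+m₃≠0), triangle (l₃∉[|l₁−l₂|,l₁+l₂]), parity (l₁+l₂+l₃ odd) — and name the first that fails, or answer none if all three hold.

parity

Σmᵢ = 0  ✓
l₃∈[|l₁−l₂|,l₁+l₂]=[5,9], have l₃=8  ✓
Σlᵢ = 17 ⇒ odd  ✗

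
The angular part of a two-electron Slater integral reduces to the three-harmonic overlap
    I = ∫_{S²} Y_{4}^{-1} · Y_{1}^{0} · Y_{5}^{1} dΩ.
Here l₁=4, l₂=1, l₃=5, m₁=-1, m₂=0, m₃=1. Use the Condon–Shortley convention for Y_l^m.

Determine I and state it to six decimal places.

-0.240571

Checks pass: Σm=0; 10 even; l₃=5∈[3,5].
(2·4+1)(2·1+1)(2·5+1) = 297
Δ: 0! 8! 2! / 11! → 1/495
sum: t=0:+1/576 = 1/576
3j²(4 1 5; 0 0 0) = Δ·Π!·Σ² = 5/99  (sign -1)
sum: t=0:+1/720 = 1/720
3j²(4 1 5; -1 0 1) = Δ·Π!·Σ² = 8/165  (sign +1)
combine: 4πI² = 297·5/99·8/165 = 8/11
take √, sign -1: I = -0.24057125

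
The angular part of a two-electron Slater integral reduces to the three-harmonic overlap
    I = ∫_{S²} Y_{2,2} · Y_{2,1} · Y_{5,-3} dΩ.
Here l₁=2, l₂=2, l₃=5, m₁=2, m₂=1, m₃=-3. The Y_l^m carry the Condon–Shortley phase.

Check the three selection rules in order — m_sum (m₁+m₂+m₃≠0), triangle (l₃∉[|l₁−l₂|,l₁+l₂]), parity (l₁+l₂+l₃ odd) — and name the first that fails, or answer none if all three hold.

Σmᵢ = 0  ✓
l₃∈[|l₁−l₂|,l₁+l₂]=[0,4], have l₃=5  ✗
Σlᵢ = 9 ⇒ odd

triangle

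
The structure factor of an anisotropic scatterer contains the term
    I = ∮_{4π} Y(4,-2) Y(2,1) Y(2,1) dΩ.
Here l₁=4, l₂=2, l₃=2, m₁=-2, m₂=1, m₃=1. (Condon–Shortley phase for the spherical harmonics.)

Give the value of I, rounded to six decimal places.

0.254875

m-sum 0 ✓  L=8 even ✓  2≤2≤6 ✓
Π(2lᵢ+1) = 9×5×5 = 225
triangle coeff Δ(4,2,2) = 1/630
Σ_t [2,2]: t=2:+1/16 = 1/16
(3j)²=2/35 [(4 2 2; 0 0 0)], sign=+1
Σ_t [3,3]: t=3:−1/36 = -1/36
(3j)²=4/63 [(4 2 2; -2 1 1)], sign=+1
⇒ 4πI² = 40/49
I = (+1)√(40/49/(4π)) = 0.25487487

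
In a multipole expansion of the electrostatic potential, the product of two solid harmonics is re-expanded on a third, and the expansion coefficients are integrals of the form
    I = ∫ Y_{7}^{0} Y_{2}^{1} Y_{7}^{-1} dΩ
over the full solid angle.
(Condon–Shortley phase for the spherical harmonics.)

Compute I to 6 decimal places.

m-sum 0 ✓  L=16 even ✓  5≤7≤9 ✓
Π(2lᵢ+1) = 15×5×15 = 1125
triangle coeff Δ(7,2,7) = 1/185640
Σ_t [0,2]: t=0:+1/2419200 t=1:−1/518400 t=2:+1/2419200 = -1/907200
(3j)²=56/3315 [(7 2 7; 0 0 0)], sign=+1
Σ_t [1,2]: t=1:−1/1036800 t=2:+1/1209600 = -1/7257600
(3j)²=1/2210 [(7 2 7; 0 1 -1)], sign=-1
⇒ 4πI² = 420/48841
I = (-1)√(420/48841/(4π)) = -0.02615938

-0.026159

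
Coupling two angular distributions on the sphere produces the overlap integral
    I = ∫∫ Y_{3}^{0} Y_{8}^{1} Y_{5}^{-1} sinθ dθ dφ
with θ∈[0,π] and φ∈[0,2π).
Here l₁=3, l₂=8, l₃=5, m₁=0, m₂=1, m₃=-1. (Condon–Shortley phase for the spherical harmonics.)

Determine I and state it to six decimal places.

Rules hold: Σm=0, L=16 even, 5≤5≤11.
N = 7·17·11 = 1309
Δ = 6!·0!·10!/17! = 1/136136
Racah Σ t=3..3: t=3:−1/518400 = -1/518400
⇒ 3j(3 8 5; 0 0 0)² = 56/2431, sgn +1
Racah Σ t=3..3: t=3:−1/622080 = -1/622080
⇒ 3j(3 8 5; 0 1 -1)² = 105/4862, sgn -1
4πI² = N·(3j₀)²·(3jₘ)² = 20580/31603
I = -1·√(0.651204/4π) = -0.22764263

-0.227643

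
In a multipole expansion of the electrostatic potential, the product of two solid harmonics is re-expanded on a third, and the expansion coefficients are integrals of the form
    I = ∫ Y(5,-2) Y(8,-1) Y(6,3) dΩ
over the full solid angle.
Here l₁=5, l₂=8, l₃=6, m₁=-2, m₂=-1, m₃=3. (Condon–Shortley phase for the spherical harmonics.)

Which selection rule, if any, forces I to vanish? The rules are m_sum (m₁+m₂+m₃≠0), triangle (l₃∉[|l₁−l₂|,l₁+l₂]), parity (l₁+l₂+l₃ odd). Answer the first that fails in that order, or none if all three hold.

m₁+m₂+m₃ = -2 − 1 + 3 = 0  ✓
triangle: |5−8|=3 ≤ l₃=6 ≤ 5+8=13  ✓
parity: l₁+l₂+l₃ = 19 is odd  ✗

parity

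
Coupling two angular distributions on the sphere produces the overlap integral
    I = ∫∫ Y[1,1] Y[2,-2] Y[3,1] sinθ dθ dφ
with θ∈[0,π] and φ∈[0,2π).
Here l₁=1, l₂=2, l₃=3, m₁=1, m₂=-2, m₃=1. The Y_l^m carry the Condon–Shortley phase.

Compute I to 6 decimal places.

Rules hold: Σm=0, L=6 even, 1≤3≤3.
N = 3·5·7 = 105
Δ = 0!·2!·4!/7! = 1/105
Racah Σ t=0..0: t=0:+1/4 = 1/4
⇒ 3j(1 2 3; 0 0 0)² = 3/35, sgn -1
Racah Σ t=0..0: t=0:+1/48 = 1/48
⇒ 3j(1 2 3; 1 -2 1)² = 1/105, sgn +1
4πI² = N·(3j₀)²·(3jₘ)² = 3/35
I = -1·√(0.0857143/4π) = -0.08258890

-0.082589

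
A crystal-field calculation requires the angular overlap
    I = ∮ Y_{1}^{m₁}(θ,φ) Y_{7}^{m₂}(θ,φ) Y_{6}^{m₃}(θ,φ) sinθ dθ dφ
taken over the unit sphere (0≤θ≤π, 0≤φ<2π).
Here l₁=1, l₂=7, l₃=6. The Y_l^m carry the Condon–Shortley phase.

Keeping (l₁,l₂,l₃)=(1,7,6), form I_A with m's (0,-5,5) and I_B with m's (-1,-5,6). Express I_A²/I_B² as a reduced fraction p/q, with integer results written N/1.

l's match ⇒ only the (l;m) 3-j factors differ between A and B.
A: triangle coeff Δ(1,7,6) = 1/1365; Σ_t [1,1]: t=1:−1/39916800 = -1/39916800; (3j)²=8/455 [(1 7 6; 0 -5 5)], sign=+1
B: triangle coeff Δ(1,7,6) = 1/1365; Σ_t [2,2]: t=2:+1/958003200 = 1/958003200; (3j)²=1/1365 [(1 7 6; -1 -5 6)], sign=+1
I_A²/I_B² = (8/455)/(1/1365) = 24/1

24/1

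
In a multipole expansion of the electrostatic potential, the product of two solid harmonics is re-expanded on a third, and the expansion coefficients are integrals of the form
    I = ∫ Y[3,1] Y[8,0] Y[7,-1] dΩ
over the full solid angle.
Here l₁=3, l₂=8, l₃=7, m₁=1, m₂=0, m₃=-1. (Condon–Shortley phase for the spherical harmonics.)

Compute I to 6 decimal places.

0.011037

Checks pass: Σm=0; 18 even; l₃=7∈[5,11].
(2·3+1)(2·8+1)(2·7+1) = 1785
Δ: 4! 2! 12! / 19! → 1/5290740
sum: t=1:−1/7257600 t=2:+1/2073600 t=3:−1/7257600 = 1/4838400
3j²(3 8 7; 0 0 0) = Δ·Π!·Σ² = 252/20995  (sign -1)
sum: t=0:+1/46448640 t=1:−1/3628800 t=2:+1/4147200 = -1/77414400
3j²(3 8 7; 1 0 -1) = Δ·Π!·Σ² = 3/41990  (sign -1)
combine: 4πI² = 1785·252/20995·3/41990 = 7938/5185765
take √, sign +1: I = 0.01103683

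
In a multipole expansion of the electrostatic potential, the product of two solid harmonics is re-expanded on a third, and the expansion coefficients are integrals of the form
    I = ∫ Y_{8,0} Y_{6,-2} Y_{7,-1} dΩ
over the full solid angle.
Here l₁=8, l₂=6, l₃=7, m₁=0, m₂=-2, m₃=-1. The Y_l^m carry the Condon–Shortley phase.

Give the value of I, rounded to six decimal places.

0.000000

Σmᵢ = -3 ≠ 0, so the φ-integral vanishes; I = 0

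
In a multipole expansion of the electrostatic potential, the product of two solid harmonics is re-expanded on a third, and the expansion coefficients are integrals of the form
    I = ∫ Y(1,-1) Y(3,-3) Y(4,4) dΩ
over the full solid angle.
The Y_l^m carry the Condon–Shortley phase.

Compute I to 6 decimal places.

m-sum 0 ✓  L=8 even ✓  2≤4≤4 ✓
Π(2lᵢ+1) = 3×7×9 = 189
triangle coeff Δ(1,3,4) = 1/252
Σ_t [0,0]: t=0:+1/36 = 1/36
(3j)²=4/63 [(1 3 4; 0 0 0)], sign=+1
Σ_t [0,0]: t=0:+1/1440 = 1/1440
(3j)²=1/9 [(1 3 4; -1 -3 4)], sign=+1
⇒ 4πI² = 4/3
I = (+1)√(4/3/(4π)) = 0.32573501

0.325735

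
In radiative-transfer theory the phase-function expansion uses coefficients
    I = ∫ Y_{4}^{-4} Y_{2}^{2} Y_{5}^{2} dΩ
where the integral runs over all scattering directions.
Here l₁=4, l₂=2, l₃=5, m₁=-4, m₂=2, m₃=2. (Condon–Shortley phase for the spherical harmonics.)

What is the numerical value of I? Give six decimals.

L=11 odd ⇒ parity kills the (l;000) factor ⇒ I = 0

0.000000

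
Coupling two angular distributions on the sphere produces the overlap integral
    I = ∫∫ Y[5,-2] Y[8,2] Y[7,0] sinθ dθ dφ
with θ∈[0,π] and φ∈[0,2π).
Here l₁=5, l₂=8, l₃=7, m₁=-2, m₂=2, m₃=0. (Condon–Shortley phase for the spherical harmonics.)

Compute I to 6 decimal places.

Checks pass: Σm=0; 20 even; l₃=7∈[3,13].
(2·5+1)(2·8+1)(2·7+1) = 2805
Δ: 6! 4! 10! / 21! → 1/814773960
sum: t=1:−1/87091200 t=2:+1/4976640 t=3:−1/2073600 t=4:+1/4976640 t=5:−1/87091200 = -1/9676800
3j²(5 8 7; 0 0 0) = Δ·Π!·Σ² = 360/46189  (sign +1)
sum: t=3:−1/26127360 t=4:+1/4976640 t=5:−1/6912000 t=6:+1/74649600 = 41/1306368000
3j²(5 8 7; -2 2 0) = Δ·Π!·Σ² = 1681/692835  (sign -1)
combine: 4πI² = 2805·360/46189·1681/692835 = 605160/11408683
take √, sign -1: I = -0.06496993

-0.064970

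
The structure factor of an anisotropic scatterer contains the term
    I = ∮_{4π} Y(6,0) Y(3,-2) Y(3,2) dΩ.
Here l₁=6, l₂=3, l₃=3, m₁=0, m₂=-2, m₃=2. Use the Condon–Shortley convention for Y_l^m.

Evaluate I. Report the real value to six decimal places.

0.071126

Checks pass: Σm=0; 12 even; l₃=3∈[3,9].
(2·6+1)(2·3+1)(2·3+1) = 637
Δ: 6! 6! 0! / 13! → 1/12012
sum: t=3:−1/1296 = -1/1296
3j²(6 3 3; 0 0 0) = Δ·Π!·Σ² = 100/3003  (sign +1)
sum: t=1:−1/14400 = -1/14400
3j²(6 3 3; 0 -2 2) = Δ·Π!·Σ² = 3/1001  (sign +1)
combine: 4πI² = 637·100/3003·3/1001 = 100/1573
take √, sign +1: I = 0.07112638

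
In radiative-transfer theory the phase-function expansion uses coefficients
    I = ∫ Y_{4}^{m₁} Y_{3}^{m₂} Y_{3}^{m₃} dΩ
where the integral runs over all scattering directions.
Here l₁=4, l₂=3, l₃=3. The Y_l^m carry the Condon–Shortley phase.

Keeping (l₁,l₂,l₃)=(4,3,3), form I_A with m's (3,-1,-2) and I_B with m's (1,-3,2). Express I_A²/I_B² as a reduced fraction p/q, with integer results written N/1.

7/15

l's match ⇒ only the (l;m) 3-j factors differ between A and B.
A: triangle coeff Δ(4,3,3) = 1/34650; Σ_t [0,1]: t=0:+1/288 t=1:−1/144 = -1/288; (3j)²=1/99 [(4 3 3; 3 -1 -2)], sign=+1
B: triangle coeff Δ(4,3,3) = 1/34650; Σ_t [0,0]: t=0:+1/288 = 1/288; (3j)²=5/231 [(4 3 3; 1 -3 2)], sign=-1
I_A²/I_B² = (1/99)/(5/231) = 7/15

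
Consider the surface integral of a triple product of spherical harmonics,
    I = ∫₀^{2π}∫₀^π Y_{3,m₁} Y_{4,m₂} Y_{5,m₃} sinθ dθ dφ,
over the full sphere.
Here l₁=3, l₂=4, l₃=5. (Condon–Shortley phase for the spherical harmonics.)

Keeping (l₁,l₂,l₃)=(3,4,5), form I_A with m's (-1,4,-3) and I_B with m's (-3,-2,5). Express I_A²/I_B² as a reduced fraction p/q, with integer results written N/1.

Same 3,4,5: normalisation and zero-m 3j drop out of the ratio.
A: Δ: 2! 4! 6! / 13! → 1/180180; sum: t=2:+1/5760 = 1/5760; 3j²(3 4 5; -1 4 -3) = Δ·Π!·Σ² = 56/2145  (sign +1)
B: Δ: 2! 4! 6! / 13! → 1/180180; sum: t=2:+1/34560 = 1/34560; 3j²(3 4 5; -3 -2 5) = Δ·Π!·Σ² = 5/286  (sign +1)
I_A²/I_B² = (56/2145)/(5/286) = 112/75

112/75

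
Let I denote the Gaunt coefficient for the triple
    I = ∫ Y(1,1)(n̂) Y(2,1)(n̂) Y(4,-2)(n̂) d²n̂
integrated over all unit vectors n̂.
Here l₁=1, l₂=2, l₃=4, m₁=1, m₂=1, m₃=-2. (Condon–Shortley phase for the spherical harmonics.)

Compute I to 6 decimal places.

0.000000

|1−2|≤4≤1+2 violated ⇒ I = 0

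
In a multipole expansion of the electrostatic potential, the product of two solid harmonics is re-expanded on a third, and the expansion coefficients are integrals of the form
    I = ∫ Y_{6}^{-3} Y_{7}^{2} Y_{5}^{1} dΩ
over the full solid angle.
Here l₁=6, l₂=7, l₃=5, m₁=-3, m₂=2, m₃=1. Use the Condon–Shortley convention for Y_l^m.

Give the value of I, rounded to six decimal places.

-0.121943

Rules hold: Σm=0, L=18 even, 1≤5≤13.
N = 13·15·11 = 2145
Δ = 8!·4!·6!/19! = 1/174594420
Racah Σ t=2..6: t=2:+1/4147200 t=3:−1/207360 t=4:+1/82944 t=5:−1/207360 t=6:+1/4147200 = 1/345600
⇒ 3j(6 7 5; 0 0 0)² = 420/46189, sgn -1
Racah Σ t=5..8: t=5:−1/829440 t=6:+1/311040 t=7:−1/967680 t=8:+1/29030400 = 11/10886400
⇒ 3j(6 7 5; -3 2 1)² = 1408/146965, sgn +1
4πI² = N·(3j₀)²·(3jₘ)² = 253440/1356277
I = -1·√(0.186864/4π) = -0.12194344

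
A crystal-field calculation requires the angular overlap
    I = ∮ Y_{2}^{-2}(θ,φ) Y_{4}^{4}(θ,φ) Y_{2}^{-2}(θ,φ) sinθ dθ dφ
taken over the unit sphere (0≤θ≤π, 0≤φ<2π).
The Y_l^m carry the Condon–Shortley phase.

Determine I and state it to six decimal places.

Checks pass: Σm=0; 8 even; l₃=2∈[2,6].
(2·2+1)(2·4+1)(2·2+1) = 225
Δ: 4! 0! 4! / 9! → 1/630
sum: t=2:+1/16 = 1/16
3j²(2 4 2; 0 0 0) = Δ·Π!·Σ² = 2/35  (sign +1)
sum: t=4:+1/576 = 1/576
3j²(2 4 2; -2 4 -2) = Δ·Π!·Σ² = 1/9  (sign +1)
combine: 4πI² = 225·2/35·1/9 = 10/7
take √, sign +1: I = 0.33716777

0.337168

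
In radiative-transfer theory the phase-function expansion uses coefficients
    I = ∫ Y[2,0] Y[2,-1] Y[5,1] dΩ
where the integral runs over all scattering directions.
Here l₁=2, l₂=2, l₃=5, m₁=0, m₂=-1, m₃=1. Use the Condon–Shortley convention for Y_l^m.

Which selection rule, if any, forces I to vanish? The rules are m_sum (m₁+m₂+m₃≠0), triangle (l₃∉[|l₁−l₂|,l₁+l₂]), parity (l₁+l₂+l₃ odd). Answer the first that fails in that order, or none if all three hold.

Σmᵢ = 0  ✓
l₃∈[|l₁−l₂|,l₁+l₂]=[0,4], have l₃=5  ✗
Σlᵢ = 9 ⇒ odd

triangle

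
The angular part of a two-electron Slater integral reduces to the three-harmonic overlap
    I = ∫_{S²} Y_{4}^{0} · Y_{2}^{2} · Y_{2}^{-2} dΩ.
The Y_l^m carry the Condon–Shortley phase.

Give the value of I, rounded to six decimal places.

0.040299

Checks pass: Σm=0; 8 even; l₃=2∈[2,6].
(2·4+1)(2·2+1)(2·2+1) = 225
Δ: 4! 4! 0! / 9! → 1/630
sum: t=2:+1/16 = 1/16
3j²(4 2 2; 0 0 0) = Δ·Π!·Σ² = 2/35  (sign +1)
sum: t=4:+1/576 = 1/576
3j²(4 2 2; 0 2 -2) = Δ·Π!·Σ² = 1/630  (sign +1)
combine: 4πI² = 225·2/35·1/630 = 1/49
take √, sign +1: I = 0.04029926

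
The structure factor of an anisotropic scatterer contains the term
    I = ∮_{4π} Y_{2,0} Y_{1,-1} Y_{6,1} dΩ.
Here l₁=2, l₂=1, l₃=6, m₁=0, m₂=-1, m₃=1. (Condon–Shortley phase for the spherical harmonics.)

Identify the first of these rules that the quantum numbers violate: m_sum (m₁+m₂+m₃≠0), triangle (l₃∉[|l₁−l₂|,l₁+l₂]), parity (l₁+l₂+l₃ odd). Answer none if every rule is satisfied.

azimuthal sum: 0 − 1 + 1 = 0  ✓
1 ≤ 6 ≤ 3 (triangle on l)  ✗
L = 2 + 1 + 6 = 9 (odd)

triangle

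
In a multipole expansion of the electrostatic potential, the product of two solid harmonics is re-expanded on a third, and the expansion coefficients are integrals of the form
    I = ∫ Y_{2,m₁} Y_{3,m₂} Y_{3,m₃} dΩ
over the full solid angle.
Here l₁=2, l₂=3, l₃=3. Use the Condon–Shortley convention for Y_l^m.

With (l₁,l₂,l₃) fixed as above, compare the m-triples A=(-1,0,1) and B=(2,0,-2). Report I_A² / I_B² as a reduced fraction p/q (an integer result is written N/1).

Shared (l₁,l₂,l₃)=(2,3,3): N and (l;000)² cancel in I_A²/I_B².
A: Δ = 2!·2!·4!/9! = 1/3780; Racah Σ t=1..2: t=1:−1/8 t=2:+1/12 = -1/24; ⇒ 3j(2 3 3; -1 0 1)² = 1/210, sgn -1
B: Δ = 2!·2!·4!/9! = 1/3780; Racah Σ t=0..0: t=0:+1/24 = 1/24; ⇒ 3j(2 3 3; 2 0 -2)² = 1/21, sgn -1
I_A²/I_B² = (1/210)/(1/21) = 1/10

1/10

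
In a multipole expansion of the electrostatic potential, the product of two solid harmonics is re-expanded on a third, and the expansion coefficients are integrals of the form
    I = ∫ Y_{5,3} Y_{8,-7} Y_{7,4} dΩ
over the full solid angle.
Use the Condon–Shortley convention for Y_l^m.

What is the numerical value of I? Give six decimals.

-0.133321

Checks pass: Σm=0; 20 even; l₃=7∈[3,13].
(2·5+1)(2·8+1)(2·7+1) = 2805
Δ: 6! 4! 10! / 21! → 1/814773960
sum: t=1:−1/87091200 t=2:+1/4976640 t=3:−1/2073600 t=4:+1/4976640 t=5:−1/87091200 = -1/9676800
3j²(5 8 7; 0 0 0) = Δ·Π!·Σ² = 360/46189  (sign +1)
sum: t=0:+1/1045094400 t=1:−1/2612736000 = 1/1741824000
3j²(5 8 7; 3 -7 4) = Δ·Π!·Σ² = 33/3230  (sign -1)
combine: 4πI² = 2805·360/46189·33/3230 = 17820/79781
take √, sign -1: I = -0.13332119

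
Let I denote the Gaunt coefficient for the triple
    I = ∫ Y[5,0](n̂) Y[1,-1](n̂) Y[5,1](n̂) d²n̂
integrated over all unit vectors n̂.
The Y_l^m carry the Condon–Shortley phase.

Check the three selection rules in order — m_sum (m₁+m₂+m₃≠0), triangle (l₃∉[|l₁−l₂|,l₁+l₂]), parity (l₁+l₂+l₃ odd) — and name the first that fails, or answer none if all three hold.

Σmᵢ = 0  ✓
l₃∈[|l₁−l₂|,l₁+l₂]=[4,6], have l₃=5  ✓
Σlᵢ = 11 ⇒ odd  ✗

parity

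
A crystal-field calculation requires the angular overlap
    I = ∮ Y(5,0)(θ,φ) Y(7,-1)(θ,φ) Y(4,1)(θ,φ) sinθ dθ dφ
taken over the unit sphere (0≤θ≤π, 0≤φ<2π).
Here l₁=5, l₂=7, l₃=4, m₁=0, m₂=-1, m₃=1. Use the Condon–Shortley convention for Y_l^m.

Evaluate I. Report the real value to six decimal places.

Checks pass: Σm=0; 16 even; l₃=4∈[2,12].
(2·5+1)(2·7+1)(2·4+1) = 1485
Δ: 8! 2! 6! / 17! → 1/6126120
sum: t=3:−1/69120 t=4:+1/20736 t=5:−1/69120 = 1/51840
3j²(5 7 4; 0 0 0) = Δ·Π!·Σ² = 280/21879  (sign +1)
sum: t=3:−1/51840 t=4:+1/27648 t=5:−1/172800 = 23/2073600
3j²(5 7 4; 0 -1 1) = Δ·Π!·Σ² = 529/87516  (sign -1)
combine: 4πI² = 1485·280/21879·529/87516 = 185150/1611753
take √, sign -1: I = -0.09561096

-0.095611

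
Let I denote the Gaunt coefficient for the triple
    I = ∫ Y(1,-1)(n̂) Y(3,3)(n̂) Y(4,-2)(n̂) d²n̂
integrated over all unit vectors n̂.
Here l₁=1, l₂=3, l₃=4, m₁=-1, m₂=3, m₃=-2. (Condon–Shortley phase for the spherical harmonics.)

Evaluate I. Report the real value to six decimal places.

0.061558

Rules hold: Σm=0, L=8 even, 2≤4≤4.
N = 3·7·9 = 189
Δ = 0!·2!·6!/9! = 1/252
Racah Σ t=0..0: t=0:+1/36 = 1/36
⇒ 3j(1 3 4; 0 0 0)² = 4/63, sgn +1
Racah Σ t=0..0: t=0:+1/1440 = 1/1440
⇒ 3j(1 3 4; -1 3 -2)² = 1/252, sgn +1
4πI² = N·(3j₀)²·(3jₘ)² = 1/21
I = +1·√(0.047619/4π) = 0.06155813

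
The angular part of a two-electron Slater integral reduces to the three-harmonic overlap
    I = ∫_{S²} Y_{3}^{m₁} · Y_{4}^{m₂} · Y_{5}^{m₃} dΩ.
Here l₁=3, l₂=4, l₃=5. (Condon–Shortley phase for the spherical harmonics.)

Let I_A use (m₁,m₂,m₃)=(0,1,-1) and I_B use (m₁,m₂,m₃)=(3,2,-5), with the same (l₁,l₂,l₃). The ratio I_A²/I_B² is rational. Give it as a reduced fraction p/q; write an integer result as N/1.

l's match ⇒ only the (l;m) 3-j factors differ between A and B.
A: triangle coeff Δ(3,4,5) = 1/180180; Σ_t [0,2]: t=0:+1/1440 t=1:−1/192 t=2:+1/432 = -19/8640; (3j)²=361/30030 [(3 4 5; 0 1 -1)], sign=-1
B: triangle coeff Δ(3,4,5) = 1/180180; Σ_t [0,0]: t=0:+1/34560 = 1/34560; (3j)²=5/286 [(3 4 5; 3 2 -5)], sign=+1
I_A²/I_B² = (361/30030)/(5/286) = 361/525

361/525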